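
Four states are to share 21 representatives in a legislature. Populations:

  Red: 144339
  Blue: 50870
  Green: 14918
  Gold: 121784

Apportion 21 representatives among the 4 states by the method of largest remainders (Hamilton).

Red 9; Blue 3; Green 1; Gold 8

Standard divisor: 331911 ÷ 21 ≈ 15805.286.
Standard quotas: Red 9.1323, Blue 3.2185, Green 0.9439, Gold 7.7053.
Lower quotas: Red 9, Blue 3, Green 0, Gold 7 (sum 19, leaving 2 seats).
Remainders in descending order: Green 0.9439, Gold 0.7053, Blue 0.2185, Red 0.1323.
The surplus seats go to Green, Gold.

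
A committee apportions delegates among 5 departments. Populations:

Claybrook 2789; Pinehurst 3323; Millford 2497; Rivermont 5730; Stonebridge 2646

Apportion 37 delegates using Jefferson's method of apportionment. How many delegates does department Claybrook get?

Standard divisor 16985/37 ≈ 459.054; standard quotas: Claybrook 6.076, Pinehurst 7.239, Millford 5.439, Rivermont 12.482, Stonebridge 5.764.
Rounding down gives 6, 7, 5, 12, 5 = 35 seats, so the divisor must be adjusted.
With modified divisor 430: modified quotas Claybrook 6.486, Pinehurst 7.728, Millford 5.807, Rivermont 13.326, Stonebridge 6.153.
Rounding down: Claybrook 6, Pinehurst 7, Millford 5, Rivermont 13, Stonebridge 6 (total 37).
Claybrook receives 6.

6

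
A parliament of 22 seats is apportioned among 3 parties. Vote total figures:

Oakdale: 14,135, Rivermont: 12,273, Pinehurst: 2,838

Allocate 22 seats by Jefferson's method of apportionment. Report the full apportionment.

Standard divisor 29246/22 ≈ 1329.364; standard quotas: Oakdale 10.633, Rivermont 9.232, Pinehurst 2.135.
Rounding down gives 10, 9, 2 = 21 seats, so the divisor must be adjusted.
With modified divisor 1260: modified quotas Oakdale 11.218, Rivermont 9.740, Pinehurst 2.252.
Rounding down: Oakdale 11, Rivermont 9, Pinehurst 2 (total 22).

Oakdale: 11; Rivermont: 9; Pinehurst: 2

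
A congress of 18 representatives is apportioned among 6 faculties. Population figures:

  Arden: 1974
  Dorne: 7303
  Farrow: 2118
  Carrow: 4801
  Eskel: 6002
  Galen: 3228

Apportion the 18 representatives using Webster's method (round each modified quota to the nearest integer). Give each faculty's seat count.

Arden 1, Dorne 5, Farrow 2, Carrow 4, Eskel 4, Galen 2

Standard divisor 25426/18 ≈ 1412.556; standard quotas: Arden 1.397, Dorne 5.170, Farrow 1.499, Carrow 3.399, Eskel 4.249, Galen 2.285.
Rounding to the nearest integer gives 1, 5, 1, 3, 4, 2 = 16 seats, so the divisor must be adjusted.
With modified divisor 1350: modified quotas Arden 1.462, Dorne 5.410, Farrow 1.569, Carrow 3.556, Eskel 4.446, Galen 2.391.
Rounding to the nearest integer: Arden 1, Dorne 5, Farrow 2, Carrow 4, Eskel 4, Galen 2 (total 18).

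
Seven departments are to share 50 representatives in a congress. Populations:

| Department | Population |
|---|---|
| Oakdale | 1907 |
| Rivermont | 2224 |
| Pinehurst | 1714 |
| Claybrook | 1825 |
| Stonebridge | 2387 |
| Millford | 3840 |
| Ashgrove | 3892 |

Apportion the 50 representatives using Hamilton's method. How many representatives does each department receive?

Total 17789; standard divisor 17789/50 ≈ 355.78.
Standard quotas: Oakdale 5.360, Rivermont 6.251, Pinehurst 4.818, Claybrook 5.130, Stonebridge 6.709, Millford 10.793, Ashgrove 10.939.
Lower quotas: Oakdale 5, Rivermont 6, Pinehurst 4, Claybrook 5, Stonebridge 6, Millford 10, Ashgrove 10 (sum 46, leaving 4 seats).
Remainders in descending order: Ashgrove 0.939, Pinehurst 0.818, Millford 0.793, Stonebridge 0.709, Oakdale 0.360, Rivermont 0.251, Claybrook 0.130.
The surplus seats go to Ashgrove, Pinehurst, Millford, Stonebridge.

Oakdale 5, Rivermont 6, Pinehurst 5, Claybrook 5, Stonebridge 7, Millford 11, Ashgrove 11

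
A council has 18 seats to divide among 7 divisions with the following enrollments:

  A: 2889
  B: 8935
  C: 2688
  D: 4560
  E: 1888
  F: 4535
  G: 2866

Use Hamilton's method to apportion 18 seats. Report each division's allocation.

Standard divisor: 28361 ÷ 18 ≈ 1575.611.
Standard quotas: A 1.8336, B 5.6708, C 1.7060, D 2.8941, E 1.1983, F 2.8782, G 1.8190.
Lower quotas: A 1, B 5, C 1, D 2, E 1, F 2, G 1 (sum 13, leaving 5 seats).
Remainders in descending order: D 0.8941, F 0.8782, A 0.8336, G 0.8190, C 0.7060, B 0.6708, E 0.1983.
The surplus seats go to D, F, A, G, C.

A 2, B 5, C 2, D 3, E 1, F 3, G 2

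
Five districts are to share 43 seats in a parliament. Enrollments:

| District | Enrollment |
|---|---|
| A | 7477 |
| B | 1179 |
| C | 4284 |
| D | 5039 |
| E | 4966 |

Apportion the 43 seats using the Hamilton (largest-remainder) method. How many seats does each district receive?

The standard divisor is 22945/43 ≈ 533.605.
Standard quotas: A 14.0122, B 2.2095, C 8.0284, D 9.4433, E 9.3065.
Lower quotas: A 14, B 2, C 8, D 9, E 9 (sum 42, leaving 1 seat).
Remainders in descending order: D 0.4433, E 0.3065, B 0.2095, C 0.0284, A 0.0122.
The surplus seat goes to D.

A 14, B 2, C 8, D 10, E 9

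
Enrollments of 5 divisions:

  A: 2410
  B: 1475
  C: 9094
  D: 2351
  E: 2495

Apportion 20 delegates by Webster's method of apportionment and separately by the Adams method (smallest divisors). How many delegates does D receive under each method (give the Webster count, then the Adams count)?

2 and 3

Webster: A 3, B 2, C 10, D 2, E 3.
Adams: A 3, B 2, C 9, D 3, E 3.
D gets 2 under Webster and 3 under Adams.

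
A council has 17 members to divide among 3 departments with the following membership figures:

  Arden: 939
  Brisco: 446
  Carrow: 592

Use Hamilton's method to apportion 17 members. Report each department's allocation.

Arden=8, Brisco=4, Carrow=5

Standard divisor: 1977 ÷ 17 ≈ 116.294.
Standard quotas: Arden 8.074, Brisco 3.835, Carrow 5.091.
Lower quotas: Arden 8, Brisco 3, Carrow 5 (sum 16, leaving 1 seat).
Remainders in descending order: Brisco 0.835, Carrow 0.091, Arden 0.074.
Largest remainder: Brisco receives the extra seat.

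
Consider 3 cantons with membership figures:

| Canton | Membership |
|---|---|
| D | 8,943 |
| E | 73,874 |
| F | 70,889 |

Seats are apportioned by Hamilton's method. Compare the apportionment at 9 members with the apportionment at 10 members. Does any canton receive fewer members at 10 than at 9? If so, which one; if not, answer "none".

At 9 seats: D 1, E 4, F 4.
At 10 seats: D 0, E 5, F 5.
D drops from 1 to 0.

D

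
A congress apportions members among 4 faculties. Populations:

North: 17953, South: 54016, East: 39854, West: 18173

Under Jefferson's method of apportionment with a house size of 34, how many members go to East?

11

Standard divisor 129996/34 ≈ 3823.412; standard quotas: North 4.696, South 14.128, East 10.424, West 4.753.
Rounding down gives 4, 14, 10, 4 = 32 seats, so the divisor must be adjusted.
With modified divisor 3610: modified quotas North 4.973, South 14.963, East 11.040, West 5.034.
Rounding down: North 4, South 14, East 11, West 5 (total 34).
East receives 11.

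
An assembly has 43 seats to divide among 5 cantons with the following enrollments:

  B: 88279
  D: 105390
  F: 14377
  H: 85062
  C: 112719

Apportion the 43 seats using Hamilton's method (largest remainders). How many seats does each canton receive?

The standard divisor is 405827/43 ≈ 9437.837.
Standard quotas: B 9.3537, D 11.1668, F 1.5233, H 9.0129, C 11.9433.
Lower quotas: B 9, D 11, F 1, H 9, C 11 (sum 41, leaving 2 seats).
Remainders in descending order: C 0.9433, F 0.5233, B 0.3537, D 0.1668, H 0.0129.
Largest remainders: C, F receive the extra seats.

B: 9, D: 11, F: 2, H: 9, C: 12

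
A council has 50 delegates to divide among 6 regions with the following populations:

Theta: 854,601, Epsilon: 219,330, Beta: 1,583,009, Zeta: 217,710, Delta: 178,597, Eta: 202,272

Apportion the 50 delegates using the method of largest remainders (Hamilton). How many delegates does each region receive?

Total 3255519; standard divisor 3255519/50 ≈ 65110.38.
Standard quotas: Theta 13.1254, Epsilon 3.3686, Beta 24.3127, Zeta 3.3437, Delta 2.7430, Eta 3.1066.
Lower quotas: Theta 13, Epsilon 3, Beta 24, Zeta 3, Delta 2, Eta 3 (sum 48, leaving 2 seats).
Remainders in descending order: Delta 0.7430, Epsilon 0.3686, Zeta 0.3437, Beta 0.3127, Theta 0.1254, Eta 0.1066.
The surplus seats go to Delta, Epsilon.

Theta: 13; Epsilon: 4; Beta: 24; Zeta: 3; Delta: 3; Eta: 3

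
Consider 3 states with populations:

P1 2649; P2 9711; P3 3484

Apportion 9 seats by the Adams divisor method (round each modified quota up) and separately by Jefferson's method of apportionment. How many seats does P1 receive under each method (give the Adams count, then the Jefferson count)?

2 and 1

Adams: P1 2, P2 5, P3 2.
Jefferson: P1 1, P2 6, P3 2.
P1 gets 2 under Adams and 1 under Jefferson.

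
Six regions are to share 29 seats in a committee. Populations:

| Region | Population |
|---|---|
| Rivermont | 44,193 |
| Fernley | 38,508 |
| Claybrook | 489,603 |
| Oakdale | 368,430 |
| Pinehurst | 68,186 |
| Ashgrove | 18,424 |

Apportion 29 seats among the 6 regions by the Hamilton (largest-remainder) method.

Standard divisor: 1027344 ÷ 29 ≈ 35425.655.
Standard quotas: Rivermont 1.2475, Fernley 1.0870, Claybrook 13.8206, Oakdale 10.4001, Pinehurst 1.9248, Ashgrove 0.5201.
Lower quotas: Rivermont 1, Fernley 1, Claybrook 13, Oakdale 10, Pinehurst 1, Ashgrove 0 (sum 26, leaving 3 seats).
Remainders in descending order: Pinehurst 0.9248, Claybrook 0.8206, Ashgrove 0.5201, Oakdale 0.4001, Rivermont 0.2475, Fernley 0.0870.
Largest remainders: Pinehurst, Claybrook, Ashgrove receive the extra seats.

Rivermont: 1, Fernley: 1, Claybrook: 14, Oakdale: 10, Pinehurst: 2, Ashgrove: 1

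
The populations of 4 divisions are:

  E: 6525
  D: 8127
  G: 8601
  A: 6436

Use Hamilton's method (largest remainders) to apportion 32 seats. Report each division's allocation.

The standard divisor is 29689/32 ≈ 927.781.
Standard quotas: E 7.0329, D 8.7596, G 9.2705, A 6.9370.
Lower quotas: E 7, D 8, G 9, A 6 (sum 30, leaving 2 seats).
Remainders in descending order: A 0.9370, D 0.7596, G 0.2705, E 0.0329.
The surplus seats go to A, D.

E=7, D=9, G=9, A=7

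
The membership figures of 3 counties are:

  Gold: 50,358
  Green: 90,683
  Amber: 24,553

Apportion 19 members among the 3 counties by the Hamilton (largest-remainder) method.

Gold: 6; Green: 10; Amber: 3

Standard divisor: 165594 ÷ 19 ≈ 8715.474.
Standard quotas: Gold 5.7780, Green 10.4048, Amber 2.8172.
Lower quotas: Gold 5, Green 10, Amber 2 (sum 17, leaving 2 seats).
Remainders in descending order: Amber 0.8172, Gold 0.7780, Green 0.4048.
The surplus seats go to Amber, Gold.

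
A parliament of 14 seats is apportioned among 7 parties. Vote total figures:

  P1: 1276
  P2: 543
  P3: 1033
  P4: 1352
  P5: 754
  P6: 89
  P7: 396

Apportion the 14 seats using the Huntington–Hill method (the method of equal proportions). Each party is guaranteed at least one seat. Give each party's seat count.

With divisor 406: modified quotas P1 3.143, P2 1.337, P3 2.544, P4 3.330, P5 1.857, P6 0.219, P7 0.975.
Geometric-mean thresholds: P1 √(3·4)=3.464, P2 √(1·2)=1.414, P3 √(2·3)=2.449, P4 √(3·4)=3.464, P5 √(1·2)=1.414, P6 (min 1), P7 (min 1).
Each quota rounded against its threshold gives P1 3, P2 1, P3 3, P4 3, P5 2, P6 1, P7 1 (total 14).

P1 3, P2 1, P3 3, P4 3, P5 2, P6 1, P7 1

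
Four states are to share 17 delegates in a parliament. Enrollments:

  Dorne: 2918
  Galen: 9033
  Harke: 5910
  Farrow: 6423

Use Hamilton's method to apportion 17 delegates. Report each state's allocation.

Dorne=2, Galen=6, Harke=4, Farrow=5

Standard divisor: 24284 ÷ 17 ≈ 1428.471.
Standard quotas: Dorne 2.0427, Galen 6.3235, Harke 4.1373, Farrow 4.4964.
Lower quotas: Dorne 2, Galen 6, Harke 4, Farrow 4 (sum 16, leaving 1 seat).
Remainders in descending order: Farrow 0.4964, Galen 0.3235, Harke 0.1373, Dorne 0.0427.
Largest remainder: Farrow receives the extra seat.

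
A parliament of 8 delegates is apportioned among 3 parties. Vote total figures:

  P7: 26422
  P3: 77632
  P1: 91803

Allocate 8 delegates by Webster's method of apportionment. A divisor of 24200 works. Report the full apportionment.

With modified divisor 24200: modified quotas P7 1.092, P3 3.208, P1 3.794.
Rounding to the nearest integer: P7 1, P3 3, P1 4 (total 8).

P7: 1, P3: 3, P1: 4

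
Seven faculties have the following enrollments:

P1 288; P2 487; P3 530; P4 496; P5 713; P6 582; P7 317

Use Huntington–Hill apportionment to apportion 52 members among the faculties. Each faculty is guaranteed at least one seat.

With divisor 66: modified quotas P1 4.364, P2 7.379, P3 8.030, P4 7.515, P5 10.803, P6 8.818, P7 4.803.
Geometric-mean thresholds: P1 √(4·5)=4.472, P2 √(7·8)=7.483, P3 √(8·9)=8.485, P4 √(7·8)=7.483, P5 √(10·11)=10.488, P6 √(8·9)=8.485, P7 √(4·5)=4.472.
Each quota rounded against its threshold gives P1 4, P2 7, P3 8, P4 8, P5 11, P6 9, P7 5 (total 52).

P1 4, P2 7, P3 8, P4 8, P5 11, P6 9, P7 5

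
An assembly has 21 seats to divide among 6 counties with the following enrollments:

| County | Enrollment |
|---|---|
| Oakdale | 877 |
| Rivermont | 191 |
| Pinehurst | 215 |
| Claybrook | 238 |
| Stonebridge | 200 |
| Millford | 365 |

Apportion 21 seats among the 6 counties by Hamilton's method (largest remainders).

Oakdale 9, Rivermont 2, Pinehurst 2, Claybrook 2, Stonebridge 2, Millford 4

The standard divisor is 2086/21 ≈ 99.333.
Standard quotas: Oakdale 8.829, Rivermont 1.923, Pinehurst 2.164, Claybrook 2.396, Stonebridge 2.013, Millford 3.674.
Lower quotas: Oakdale 8, Rivermont 1, Pinehurst 2, Claybrook 2, Stonebridge 2, Millford 3 (sum 18, leaving 3 seats).
Remainders in descending order: Rivermont 0.923, Oakdale 0.829, Millford 0.674, Claybrook 0.396, Pinehurst 0.164, Stonebridge 0.013.
The surplus seats go to Rivermont, Oakdale, Millford.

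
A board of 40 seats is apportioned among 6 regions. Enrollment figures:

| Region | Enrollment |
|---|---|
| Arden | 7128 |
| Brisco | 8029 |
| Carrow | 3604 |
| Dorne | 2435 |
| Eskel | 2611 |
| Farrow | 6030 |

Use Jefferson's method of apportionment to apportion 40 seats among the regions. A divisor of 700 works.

Arden: 10; Brisco: 11; Carrow: 5; Dorne: 3; Eskel: 3; Farrow: 8

With modified divisor 700: modified quotas Arden 10.183, Brisco 11.470, Carrow 5.149, Dorne 3.479, Eskel 3.730, Farrow 8.614.
Rounding down: Arden 10, Brisco 11, Carrow 5, Dorne 3, Eskel 3, Farrow 8 (total 40).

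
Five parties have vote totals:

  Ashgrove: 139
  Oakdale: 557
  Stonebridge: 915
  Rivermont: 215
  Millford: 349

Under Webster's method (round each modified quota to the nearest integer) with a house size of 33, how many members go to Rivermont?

Standard divisor 2175/33 ≈ 65.909; standard quotas: Ashgrove 2.109, Oakdale 8.451, Stonebridge 13.883, Rivermont 3.262, Millford 5.295.
Rounding to the nearest integer gives 2, 8, 14, 3, 5 = 32 seats, so the divisor must be adjusted.
With modified divisor 64: modified quotas Ashgrove 2.172, Oakdale 8.703, Stonebridge 14.297, Rivermont 3.359, Millford 5.453.
Rounding to the nearest integer: Ashgrove 2, Oakdale 9, Stonebridge 14, Rivermont 3, Millford 5 (total 33).
Rivermont receives 3.

3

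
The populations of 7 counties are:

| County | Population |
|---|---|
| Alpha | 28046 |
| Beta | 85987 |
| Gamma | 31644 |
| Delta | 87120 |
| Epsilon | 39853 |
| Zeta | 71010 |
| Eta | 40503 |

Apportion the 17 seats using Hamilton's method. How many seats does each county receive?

Alpha=1, Beta=4, Gamma=1, Delta=4, Epsilon=2, Zeta=3, Eta=2

The standard divisor is 384163/17 ≈ 22597.824.
Standard quotas: Alpha 1.2411, Beta 3.8051, Gamma 1.4003, Delta 3.8552, Epsilon 1.7636, Zeta 3.1423, Eta 1.7923.
Lower quotas: Alpha 1, Beta 3, Gamma 1, Delta 3, Epsilon 1, Zeta 3, Eta 1 (sum 13, leaving 4 seats).
Remainders in descending order: Delta 0.8552, Beta 0.8051, Eta 0.7923, Epsilon 0.7636, Gamma 0.4003, Alpha 0.2411, Zeta 0.1423.
The surplus seats go to Delta, Beta, Eta, Epsilon.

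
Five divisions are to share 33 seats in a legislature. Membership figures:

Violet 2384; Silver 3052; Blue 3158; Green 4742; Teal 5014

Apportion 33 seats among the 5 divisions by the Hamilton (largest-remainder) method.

Violet 4, Silver 5, Blue 6, Green 9, Teal 9

Standard divisor: 18350 ÷ 33 ≈ 556.061.
Standard quotas: Violet 4.2873, Silver 5.4886, Blue 5.6792, Green 8.5278, Teal 9.0170.
Lower quotas: Violet 4, Silver 5, Blue 5, Green 8, Teal 9 (sum 31, leaving 2 seats).
Remainders in descending order: Blue 0.6792, Green 0.5278, Silver 0.4886, Violet 0.2873, Teal 0.0170.
The surplus seats go to Blue, Green.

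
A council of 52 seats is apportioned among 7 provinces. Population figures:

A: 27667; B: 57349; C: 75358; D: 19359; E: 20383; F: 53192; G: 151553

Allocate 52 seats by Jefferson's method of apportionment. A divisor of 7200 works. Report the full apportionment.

A=3, B=7, C=10, D=2, E=2, F=7, G=21

With modified divisor 7200: modified quotas A 3.843, B 7.965, C 10.466, D 2.689, E 2.831, F 7.388, G 21.049.
Rounding down: A 3, B 7, C 10, D 2, E 2, F 7, G 21 (total 52).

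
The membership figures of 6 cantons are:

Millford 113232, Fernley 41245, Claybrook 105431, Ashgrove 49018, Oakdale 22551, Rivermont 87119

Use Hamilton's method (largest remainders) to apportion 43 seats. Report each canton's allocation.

Millford 12, Fernley 4, Claybrook 11, Ashgrove 5, Oakdale 2, Rivermont 9

Standard divisor: 418596 ÷ 43 ≈ 9734.791.
Standard quotas: Millford 11.6317, Fernley 4.2369, Claybrook 10.8303, Ashgrove 5.0353, Oakdale 2.3165, Rivermont 8.9492.
Lower quotas: Millford 11, Fernley 4, Claybrook 10, Ashgrove 5, Oakdale 2, Rivermont 8 (sum 40, leaving 3 seats).
Remainders in descending order: Rivermont 0.9492, Claybrook 0.8303, Millford 0.6317, Oakdale 0.3165, Fernley 0.2369, Ashgrove 0.0353.
Largest remainders: Rivermont, Claybrook, Millford receive the extra seats.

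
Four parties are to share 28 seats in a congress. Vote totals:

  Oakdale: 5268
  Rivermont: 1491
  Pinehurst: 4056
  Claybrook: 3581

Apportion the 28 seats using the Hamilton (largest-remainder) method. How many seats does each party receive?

Oakdale 10; Rivermont 3; Pinehurst 8; Claybrook 7

The standard divisor is 14396/28 ≈ 514.143.
Standard quotas: Oakdale 10.2462, Rivermont 2.9000, Pinehurst 7.8889, Claybrook 6.9650.
Lower quotas: Oakdale 10, Rivermont 2, Pinehurst 7, Claybrook 6 (sum 25, leaving 3 seats).
Remainders in descending order: Claybrook 0.9650, Rivermont 0.9000, Pinehurst 0.8889, Oakdale 0.2462.
Largest remainders: Claybrook, Rivermont, Pinehurst receive the extra seats.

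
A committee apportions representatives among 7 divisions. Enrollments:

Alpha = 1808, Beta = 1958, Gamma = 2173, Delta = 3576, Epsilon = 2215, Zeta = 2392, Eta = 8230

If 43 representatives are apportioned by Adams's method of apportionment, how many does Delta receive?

7

Standard divisor 22352/43 ≈ 519.814; standard quotas: Alpha 3.478, Beta 3.767, Gamma 4.180, Delta 6.879, Epsilon 4.261, Zeta 4.602, Eta 15.833.
Rounding up gives 4, 4, 5, 7, 5, 5, 16 = 46 seats, so the divisor must be adjusted.
With modified divisor 570: modified quotas Alpha 3.172, Beta 3.435, Gamma 3.812, Delta 6.274, Epsilon 3.886, Zeta 4.196, Eta 14.439.
Rounding up: Alpha 4, Beta 4, Gamma 4, Delta 7, Epsilon 4, Zeta 5, Eta 15 (total 43).
Delta receives 7.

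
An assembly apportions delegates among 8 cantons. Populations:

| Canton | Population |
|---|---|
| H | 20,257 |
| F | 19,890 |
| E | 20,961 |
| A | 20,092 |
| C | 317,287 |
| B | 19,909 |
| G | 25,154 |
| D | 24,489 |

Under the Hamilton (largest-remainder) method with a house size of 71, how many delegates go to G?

The standard divisor is 468039/71 ≈ 6592.099.
Standard quotas: H 3.0729, F 3.0172, E 3.1797, A 3.0479, C 48.1314, B 3.0201, G 3.8158, D 3.7149.
Lower quotas: H 3, F 3, E 3, A 3, C 48, B 3, G 3, D 3 (sum 69, leaving 2 seats).
Remainders in descending order: G 0.8158, D 0.7149, E 0.1797, C 0.1314, H 0.0729, A 0.0479, B 0.0201, F 0.0172.
The surplus seats go to G, D.
G receives 4.

4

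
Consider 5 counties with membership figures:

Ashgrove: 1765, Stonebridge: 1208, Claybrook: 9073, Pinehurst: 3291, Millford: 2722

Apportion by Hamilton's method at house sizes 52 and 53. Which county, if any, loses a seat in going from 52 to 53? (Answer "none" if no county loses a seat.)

At 52 seats: Ashgrove 5, Stonebridge 4, Claybrook 26, Pinehurst 9, Millford 8.
At 53 seats: Ashgrove 5, Stonebridge 3, Claybrook 27, Pinehurst 10, Millford 8.
Stonebridge drops from 4 to 3.

Stonebridge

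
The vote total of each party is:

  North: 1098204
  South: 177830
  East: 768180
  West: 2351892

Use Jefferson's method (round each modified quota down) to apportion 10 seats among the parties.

Standard divisor 4396106/10 ≈ 439610.6; standard quotas: North 2.498, South 0.405, East 1.747, West 5.350.
Rounding down gives 2, 0, 1, 5 = 8 seats, so the divisor must be adjusted.
With modified divisor 375100: modified quotas North 2.928, South 0.474, East 2.048, West 6.270.
Rounding down: North 2, South 0, East 2, West 6 (total 10).

North 2, South 0, East 2, West 6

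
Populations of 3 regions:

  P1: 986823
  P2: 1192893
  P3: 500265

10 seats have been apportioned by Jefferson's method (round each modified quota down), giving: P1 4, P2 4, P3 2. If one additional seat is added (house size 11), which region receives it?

Priority for the next seat is population ÷ (current seats + 1).
Priorities: P1 197364.600, P2 238578.600, P3 166755.000.
Highest priority: P2.

P2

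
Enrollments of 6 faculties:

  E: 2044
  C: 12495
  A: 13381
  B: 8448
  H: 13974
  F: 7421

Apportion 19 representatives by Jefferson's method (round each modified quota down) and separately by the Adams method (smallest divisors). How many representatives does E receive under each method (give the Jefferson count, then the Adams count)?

Jefferson: E 0, C 4, A 5, B 3, H 5, F 2.
Adams: E 1, C 4, A 4, B 3, H 4, F 3.
E gets 0 under Jefferson and 1 under Adams.

0 and 1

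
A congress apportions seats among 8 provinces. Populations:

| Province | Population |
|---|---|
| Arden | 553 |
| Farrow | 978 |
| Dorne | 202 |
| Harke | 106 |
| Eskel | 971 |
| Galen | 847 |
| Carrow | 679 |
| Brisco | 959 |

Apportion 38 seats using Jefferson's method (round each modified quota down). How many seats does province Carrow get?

Standard divisor 5295/38 ≈ 139.342; standard quotas: Arden 3.969, Farrow 7.019, Dorne 1.450, Harke 0.761, Eskel 6.968, Galen 6.079, Carrow 4.873, Brisco 6.882.
Rounding down gives 3, 7, 1, 0, 6, 6, 4, 6 = 33 seats, so the divisor must be adjusted.
With modified divisor 121.8: modified quotas Arden 4.540, Farrow 8.030, Dorne 1.658, Harke 0.870, Eskel 7.972, Galen 6.954, Carrow 5.575, Brisco 7.874.
Rounding down: Arden 4, Farrow 8, Dorne 1, Harke 0, Eskel 7, Galen 6, Carrow 5, Brisco 7 (total 38).
Carrow receives 5.

5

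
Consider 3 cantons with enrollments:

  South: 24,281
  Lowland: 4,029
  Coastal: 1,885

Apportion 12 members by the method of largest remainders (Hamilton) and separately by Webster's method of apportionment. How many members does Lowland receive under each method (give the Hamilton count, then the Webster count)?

1 and 2

Hamilton: South 10, Lowland 1, Coastal 1.
Webster: South 9, Lowland 2, Coastal 1.
Lowland gets 1 under Hamilton and 2 under Webster.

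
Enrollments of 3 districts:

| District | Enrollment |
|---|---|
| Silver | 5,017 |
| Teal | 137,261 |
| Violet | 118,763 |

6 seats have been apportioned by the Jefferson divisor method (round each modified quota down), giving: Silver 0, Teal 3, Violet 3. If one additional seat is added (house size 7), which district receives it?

Teal

Priority for the next seat is population ÷ (current seats + 1).
Priorities: Silver 5017.000, Teal 34315.250, Violet 29690.750.
Highest priority: Teal.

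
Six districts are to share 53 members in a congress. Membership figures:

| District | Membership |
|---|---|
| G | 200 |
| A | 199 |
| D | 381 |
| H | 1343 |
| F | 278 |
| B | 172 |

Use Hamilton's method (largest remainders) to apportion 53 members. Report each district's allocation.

Total 2573; standard divisor 2573/53 ≈ 48.547.
Standard quotas: G 4.120, A 4.099, D 7.848, H 27.664, F 5.726, B 3.543.
Lower quotas: G 4, A 4, D 7, H 27, F 5, B 3 (sum 50, leaving 3 seats).
Remainders in descending order: D 0.848, F 0.726, H 0.664, B 0.543, G 0.120, A 0.099.
The surplus seats go to D, F, H.

G: 4; A: 4; D: 8; H: 28; F: 6; B: 3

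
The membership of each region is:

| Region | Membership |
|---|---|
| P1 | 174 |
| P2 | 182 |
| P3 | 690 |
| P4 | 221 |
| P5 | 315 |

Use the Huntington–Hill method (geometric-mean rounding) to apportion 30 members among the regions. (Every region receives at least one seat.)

With divisor 52: modified quotas P1 3.346, P2 3.500, P3 13.269, P4 4.250, P5 6.058.
Geometric-mean thresholds: P1 √(3·4)=3.464, P2 √(3·4)=3.464, P3 √(13·14)=13.491, P4 √(4·5)=4.472, P5 √(6·7)=6.481.
Each quota rounded against its threshold gives P1 3, P2 4, P3 13, P4 4, P5 6 (total 30).

P1 3, P2 4, P3 13, P4 4, P5 6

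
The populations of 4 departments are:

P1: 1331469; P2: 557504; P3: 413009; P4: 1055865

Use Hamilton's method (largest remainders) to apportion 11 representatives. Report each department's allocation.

The standard divisor is 3357847/11 ≈ 305258.818.
Standard quotas: P1 4.3618, P2 1.8263, P3 1.3530, P4 3.4589.
Lower quotas: P1 4, P2 1, P3 1, P4 3 (sum 9, leaving 2 seats).
Remainders in descending order: P2 0.8263, P4 0.4589, P1 0.3618, P3 0.3530.
Largest remainders: P2, P4 receive the extra seats.

P1 4; P2 2; P3 1; P4 4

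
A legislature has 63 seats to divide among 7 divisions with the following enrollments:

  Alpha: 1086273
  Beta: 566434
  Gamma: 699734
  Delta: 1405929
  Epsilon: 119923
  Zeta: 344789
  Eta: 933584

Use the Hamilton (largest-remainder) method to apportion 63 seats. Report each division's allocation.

Alpha: 13, Beta: 7, Gamma: 9, Delta: 17, Epsilon: 2, Zeta: 4, Eta: 11

Total 5156666; standard divisor 5156666/63 ≈ 81851.841.
Standard quotas: Alpha 13.2712, Beta 6.9202, Gamma 8.5488, Delta 17.1765, Epsilon 1.4651, Zeta 4.2124, Eta 11.4058.
Lower quotas: Alpha 13, Beta 6, Gamma 8, Delta 17, Epsilon 1, Zeta 4, Eta 11 (sum 60, leaving 3 seats).
Remainders in descending order: Beta 0.9202, Gamma 0.5488, Epsilon 0.4651, Eta 0.4058, Alpha 0.2712, Zeta 0.2124, Delta 0.1765.
The surplus seats go to Beta, Gamma, Epsilon.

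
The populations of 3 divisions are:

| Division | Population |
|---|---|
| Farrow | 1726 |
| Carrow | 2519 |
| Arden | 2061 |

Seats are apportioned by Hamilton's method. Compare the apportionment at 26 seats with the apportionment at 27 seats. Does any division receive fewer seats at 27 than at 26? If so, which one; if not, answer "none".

At 26 seats: Farrow 7, Carrow 10, Arden 9.
At 27 seats: Farrow 7, Carrow 11, Arden 9.
No division's allocation decreased.

none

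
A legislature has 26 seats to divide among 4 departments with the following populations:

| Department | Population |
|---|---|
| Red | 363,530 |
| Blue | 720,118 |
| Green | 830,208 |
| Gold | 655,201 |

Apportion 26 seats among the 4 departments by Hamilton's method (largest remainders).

Total 2569057; standard divisor 2569057/26 ≈ 98809.885.
Standard quotas: Red 3.6791, Blue 7.2879, Green 8.4021, Gold 6.6309.
Lower quotas: Red 3, Blue 7, Green 8, Gold 6 (sum 24, leaving 2 seats).
Remainders in descending order: Red 0.6791, Gold 0.6309, Green 0.4021, Blue 0.2879.
The surplus seats go to Red, Gold.

Red=4, Blue=7, Green=8, Gold=7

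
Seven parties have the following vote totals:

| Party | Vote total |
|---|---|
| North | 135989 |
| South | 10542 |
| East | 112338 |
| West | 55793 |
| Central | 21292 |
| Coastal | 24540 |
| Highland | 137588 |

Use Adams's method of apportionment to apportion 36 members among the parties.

North 9, South 1, East 8, West 4, Central 2, Coastal 2, Highland 10

Standard divisor 498082/36 ≈ 13835.611; standard quotas: North 9.829, South 0.762, East 8.119, West 4.033, Central 1.539, Coastal 1.774, Highland 9.944.
Rounding up gives 10, 1, 9, 5, 2, 2, 10 = 39 seats, so the divisor must be adjusted.
With modified divisor 15200: modified quotas North 8.947, South 0.694, East 7.391, West 3.671, Central 1.401, Coastal 1.614, Highland 9.052.
Rounding up: North 9, South 1, East 8, West 4, Central 2, Coastal 2, Highland 10 (total 36).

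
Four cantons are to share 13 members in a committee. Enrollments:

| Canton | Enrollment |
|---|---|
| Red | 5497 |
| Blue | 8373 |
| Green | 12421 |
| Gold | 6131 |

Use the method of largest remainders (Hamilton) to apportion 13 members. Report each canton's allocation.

Red: 2; Blue: 3; Green: 5; Gold: 3

Total 32422; standard divisor 32422/13 = 2494.
Standard quotas: Red 2.2041, Blue 3.3573, Green 4.9804, Gold 2.4583.
Lower quotas: Red 2, Blue 3, Green 4, Gold 2 (sum 11, leaving 2 seats).
Remainders in descending order: Green 0.9804, Gold 0.4583, Blue 0.3573, Red 0.2041.
The surplus seats go to Green, Gold.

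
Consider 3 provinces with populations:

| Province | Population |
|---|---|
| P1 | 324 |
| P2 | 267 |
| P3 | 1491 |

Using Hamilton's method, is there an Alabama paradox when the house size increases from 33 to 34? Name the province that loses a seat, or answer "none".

none

At 33 seats: P1 5, P2 4, P3 24.
At 34 seats: P1 5, P2 5, P3 24.
No province's allocation decreased.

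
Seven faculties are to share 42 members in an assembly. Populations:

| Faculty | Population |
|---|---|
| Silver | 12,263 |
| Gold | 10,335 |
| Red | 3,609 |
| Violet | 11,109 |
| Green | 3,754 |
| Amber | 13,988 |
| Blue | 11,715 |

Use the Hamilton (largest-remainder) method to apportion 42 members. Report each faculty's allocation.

Standard divisor: 66773 ÷ 42 ≈ 1589.833.
Standard quotas: Silver 7.7134, Gold 6.5007, Red 2.2700, Violet 6.9875, Green 2.3613, Amber 8.7984, Blue 7.3687.
Lower quotas: Silver 7, Gold 6, Red 2, Violet 6, Green 2, Amber 8, Blue 7 (sum 38, leaving 4 seats).
Remainders in descending order: Violet 0.9875, Amber 0.7984, Silver 0.7134, Gold 0.5007, Blue 0.3687, Green 0.3613, Red 0.2700.
The surplus seats go to Violet, Amber, Silver, Gold.

Silver 8, Gold 7, Red 2, Violet 7, Green 2, Amber 9, Blue 7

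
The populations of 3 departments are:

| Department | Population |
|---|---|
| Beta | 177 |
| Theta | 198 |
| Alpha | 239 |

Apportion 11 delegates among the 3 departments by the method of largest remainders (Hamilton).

Beta 3, Theta 4, Alpha 4

Standard divisor: 614 ÷ 11 ≈ 55.818.
Standard quotas: Beta 3.171, Theta 3.547, Alpha 4.282.
Lower quotas: Beta 3, Theta 3, Alpha 4 (sum 10, leaving 1 seat).
Remainders in descending order: Theta 0.547, Alpha 0.282, Beta 0.171.
Largest remainder: Theta receives the extra seat.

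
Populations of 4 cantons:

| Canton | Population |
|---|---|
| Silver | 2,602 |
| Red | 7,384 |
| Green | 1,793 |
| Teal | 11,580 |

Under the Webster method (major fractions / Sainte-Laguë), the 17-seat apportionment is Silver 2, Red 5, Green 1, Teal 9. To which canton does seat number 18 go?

Priority for the next seat is population ÷ (current seats + 0.5).
Priorities: Silver 1040.800, Red 1342.545, Green 1195.333, Teal 1218.947.
Highest priority: Red.

Red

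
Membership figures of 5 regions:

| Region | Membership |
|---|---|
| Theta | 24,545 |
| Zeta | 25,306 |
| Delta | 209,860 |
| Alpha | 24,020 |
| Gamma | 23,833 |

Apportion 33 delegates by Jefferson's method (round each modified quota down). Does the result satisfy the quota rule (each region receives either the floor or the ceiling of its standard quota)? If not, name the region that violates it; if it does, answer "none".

Delta

Standard quotas: Theta 2.634, Zeta 2.715, Delta 22.517, Alpha 2.577, Gamma 2.557.
Jefferson allocation: Theta 2, Zeta 3, Delta 24, Alpha 2, Gamma 2.
Delta has quota 22.517 (lower 22, upper 23) but receives 24 — outside the quota interval.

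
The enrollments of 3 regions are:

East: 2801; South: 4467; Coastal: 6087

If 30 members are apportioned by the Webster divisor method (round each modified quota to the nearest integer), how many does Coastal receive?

Standard divisor 13355/30 ≈ 445.167; standard quotas: East 6.292, South 10.034, Coastal 13.674.
Rounding to the nearest integer gives East 6, South 10, Coastal 14 — total 30, matching the house size, so no adjustment is needed.
Coastal receives 14.

14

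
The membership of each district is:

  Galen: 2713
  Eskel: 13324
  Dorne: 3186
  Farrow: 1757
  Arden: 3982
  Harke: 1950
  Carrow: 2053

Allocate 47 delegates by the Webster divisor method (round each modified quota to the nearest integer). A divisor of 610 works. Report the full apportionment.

Galen 4, Eskel 22, Dorne 5, Farrow 3, Arden 7, Harke 3, Carrow 3

With modified divisor 610: modified quotas Galen 4.448, Eskel 21.843, Dorne 5.223, Farrow 2.880, Arden 6.528, Harke 3.197, Carrow 3.366.
Rounding to the nearest integer: Galen 4, Eskel 22, Dorne 5, Farrow 3, Arden 7, Harke 3, Carrow 3 (total 47).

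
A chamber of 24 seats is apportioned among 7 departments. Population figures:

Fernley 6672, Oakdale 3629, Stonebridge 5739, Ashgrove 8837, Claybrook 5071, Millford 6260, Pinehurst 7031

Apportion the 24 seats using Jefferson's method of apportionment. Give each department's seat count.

Standard divisor 43239/24 ≈ 1801.625; standard quotas: Fernley 3.703, Oakdale 2.014, Stonebridge 3.185, Ashgrove 4.905, Claybrook 2.815, Millford 3.475, Pinehurst 3.903.
Rounding down gives 3, 2, 3, 4, 2, 3, 3 = 20 seats, so the divisor must be adjusted.
With modified divisor 1600: modified quotas Fernley 4.170, Oakdale 2.268, Stonebridge 3.587, Ashgrove 5.523, Claybrook 3.169, Millford 3.913, Pinehurst 4.394.
Rounding down: Fernley 4, Oakdale 2, Stonebridge 3, Ashgrove 5, Claybrook 3, Millford 3, Pinehurst 4 (total 24).

Fernley 4; Oakdale 2; Stonebridge 3; Ashgrove 5; Claybrook 3; Millford 3; Pinehurst 4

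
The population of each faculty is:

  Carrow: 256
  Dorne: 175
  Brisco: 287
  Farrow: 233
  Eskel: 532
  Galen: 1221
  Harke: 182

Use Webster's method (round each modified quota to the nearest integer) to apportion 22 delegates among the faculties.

Standard divisor 2886/22 ≈ 131.182; standard quotas: Carrow 1.951, Dorne 1.334, Brisco 2.188, Farrow 1.776, Eskel 4.055, Galen 9.308, Harke 1.387.
Rounding to the nearest integer gives 2, 1, 2, 2, 4, 9, 1 = 21 seats, so the divisor must be adjusted.
With modified divisor 125: modified quotas Carrow 2.048, Dorne 1.400, Brisco 2.296, Farrow 1.864, Eskel 4.256, Galen 9.768, Harke 1.456.
Rounding to the nearest integer: Carrow 2, Dorne 1, Brisco 2, Farrow 2, Eskel 4, Galen 10, Harke 1 (total 22).

Carrow 2, Dorne 1, Brisco 2, Farrow 2, Eskel 4, Galen 10, Harke 1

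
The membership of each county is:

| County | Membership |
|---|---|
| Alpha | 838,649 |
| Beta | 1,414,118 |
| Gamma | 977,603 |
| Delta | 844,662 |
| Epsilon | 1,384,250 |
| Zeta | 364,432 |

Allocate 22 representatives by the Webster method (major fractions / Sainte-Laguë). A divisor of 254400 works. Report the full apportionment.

Alpha 3, Beta 6, Gamma 4, Delta 3, Epsilon 5, Zeta 1

With modified divisor 254400: modified quotas Alpha 3.297, Beta 5.559, Gamma 3.843, Delta 3.320, Epsilon 5.441, Zeta 1.433.
Rounding to the nearest integer: Alpha 3, Beta 6, Gamma 4, Delta 3, Epsilon 5, Zeta 1 (total 22).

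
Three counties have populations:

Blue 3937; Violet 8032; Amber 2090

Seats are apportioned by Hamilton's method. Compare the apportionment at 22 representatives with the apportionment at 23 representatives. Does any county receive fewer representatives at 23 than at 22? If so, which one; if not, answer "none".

none

At 22 seats: Blue 6, Violet 13, Amber 3.
At 23 seats: Blue 7, Violet 13, Amber 3.
No county's allocation decreased.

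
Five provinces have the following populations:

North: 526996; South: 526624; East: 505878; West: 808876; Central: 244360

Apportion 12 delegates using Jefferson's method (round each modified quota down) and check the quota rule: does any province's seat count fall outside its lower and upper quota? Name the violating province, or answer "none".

none

Standard quotas: North 2.420, South 2.419, East 2.323, West 3.715, Central 1.122.
Jefferson allocation: North 3, South 2, East 2, West 4, Central 1.
Every allocation lies between the lower and upper quota.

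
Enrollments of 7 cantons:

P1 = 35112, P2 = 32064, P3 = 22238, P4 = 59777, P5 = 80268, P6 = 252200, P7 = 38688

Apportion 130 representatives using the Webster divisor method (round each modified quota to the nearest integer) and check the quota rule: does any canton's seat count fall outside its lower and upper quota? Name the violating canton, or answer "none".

P6

Standard quotas: P1 8.772, P2 8.011, P3 5.556, P4 14.934, P5 20.054, P6 63.008, P7 9.666.
Webster allocation: P1 9, P2 8, P3 6, P4 15, P5 20, P6 62, P7 10.
P6 has quota 63.008 (lower 63, upper 64) but receives 62 — outside the quota interval.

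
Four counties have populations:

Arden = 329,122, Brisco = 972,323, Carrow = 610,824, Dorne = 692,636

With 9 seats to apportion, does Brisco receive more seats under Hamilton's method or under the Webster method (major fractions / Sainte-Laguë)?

Webster

Hamilton: Arden 1, Brisco 3, Carrow 2, Dorne 3.
Webster: Arden 1, Brisco 4, Carrow 2, Dorne 2.
Brisco gets 3 under Hamilton and 4 under Webster.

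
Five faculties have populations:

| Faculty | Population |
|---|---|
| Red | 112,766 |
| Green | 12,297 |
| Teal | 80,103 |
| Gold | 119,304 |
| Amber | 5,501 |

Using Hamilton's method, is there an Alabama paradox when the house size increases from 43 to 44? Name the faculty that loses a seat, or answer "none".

Green

At 43 seats: Red 15, Green 2, Teal 10, Gold 15, Amber 1.
At 44 seats: Red 15, Green 1, Teal 11, Gold 16, Amber 1.
Green drops from 2 to 1.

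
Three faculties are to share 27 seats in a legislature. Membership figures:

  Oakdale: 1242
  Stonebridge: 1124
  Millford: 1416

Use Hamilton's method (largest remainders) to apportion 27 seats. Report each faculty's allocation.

Oakdale 9, Stonebridge 8, Millford 10

Total 3782; standard divisor 3782/27 ≈ 140.074.
Standard quotas: Oakdale 8.867, Stonebridge 8.024, Millford 10.109.
Lower quotas: Oakdale 8, Stonebridge 8, Millford 10 (sum 26, leaving 1 seat).
Remainders in descending order: Oakdale 0.867, Millford 0.109, Stonebridge 0.024.
The surplus seat goes to Oakdale.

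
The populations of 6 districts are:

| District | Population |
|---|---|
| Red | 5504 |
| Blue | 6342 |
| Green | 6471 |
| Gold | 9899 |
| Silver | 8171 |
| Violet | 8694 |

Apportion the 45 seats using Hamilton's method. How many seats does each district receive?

Red 6, Blue 6, Green 6, Gold 10, Silver 8, Violet 9

Standard divisor: 45081 ÷ 45 ≈ 1001.8.
Standard quotas: Red 5.4941, Blue 6.3306, Green 6.4594, Gold 9.8812, Silver 8.1563, Violet 8.6784.
Lower quotas: Red 5, Blue 6, Green 6, Gold 9, Silver 8, Violet 8 (sum 42, leaving 3 seats).
Remainders in descending order: Gold 0.8812, Violet 0.6784, Red 0.4941, Green 0.4594, Blue 0.3306, Silver 0.1563.
The surplus seats go to Gold, Violet, Red.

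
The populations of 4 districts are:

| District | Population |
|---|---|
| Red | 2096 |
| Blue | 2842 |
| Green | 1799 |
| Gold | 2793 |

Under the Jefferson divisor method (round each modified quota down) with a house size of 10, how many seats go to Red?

2

Standard divisor 9530/10 ≈ 953; standard quotas: Red 2.199, Blue 2.982, Green 1.888, Gold 2.931.
Rounding down gives 2, 2, 1, 2 = 7 seats, so the divisor must be adjusted.
With modified divisor 800: modified quotas Red 2.620, Blue 3.553, Green 2.249, Gold 3.491.
Rounding down: Red 2, Blue 3, Green 2, Gold 3 (total 10).
Red receives 2.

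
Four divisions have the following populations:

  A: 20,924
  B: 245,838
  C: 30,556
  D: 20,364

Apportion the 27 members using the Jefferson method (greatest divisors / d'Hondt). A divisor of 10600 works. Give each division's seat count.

A 1, B 23, C 2, D 1

With modified divisor 10600: modified quotas A 1.974, B 23.192, C 2.883, D 1.921.
Rounding down: A 1, B 23, C 2, D 1 (total 27).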